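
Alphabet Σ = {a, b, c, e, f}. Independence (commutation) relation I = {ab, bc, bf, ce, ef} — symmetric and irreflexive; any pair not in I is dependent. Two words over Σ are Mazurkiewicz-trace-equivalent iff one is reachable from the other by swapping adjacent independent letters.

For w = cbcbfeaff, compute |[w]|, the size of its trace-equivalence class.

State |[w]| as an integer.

20

#0=c has no predecessor
#1=b has no predecessor
#2=c depends on [0:c]
#3=b depends on [1:b]
#4=f depends on [2:c]
#5=e depends on [3:b]
#6=a depends on [4:f, 5:e]
#7=f depends on [6:a]
#8=f depends on [7:f]
sources: [0:c, 1:b]
N(rest) = Σ N(rest − s) over sources s of rest; N(one piece) = 1:
  size 1 → [8]=1
  size 2 → [7,8]=1
  size 3 → [6,7,8]=1
  size 4 → [4,6,7,8]=1  [5,6,7,8]=1
  size 5 → [2,4,6,7,8]=1  [3,5,6,7,8]=1  [4,5,6,7,8]=2
  size 6 → [0,2,4,6,7,8]=1  [1,3,5,6,7,8]=1  [2,4,5,6,7,8]=3  [3,4,5,6,7,8]=3
  size 7 → [0,2,4,5,6,7,8]=4  [1,3,4,5,6,7,8]=4  [2,3,4,5,6,7,8]=6
  first=0(c) contributes 10
  first=1(b) contributes 10
|[w]| = 20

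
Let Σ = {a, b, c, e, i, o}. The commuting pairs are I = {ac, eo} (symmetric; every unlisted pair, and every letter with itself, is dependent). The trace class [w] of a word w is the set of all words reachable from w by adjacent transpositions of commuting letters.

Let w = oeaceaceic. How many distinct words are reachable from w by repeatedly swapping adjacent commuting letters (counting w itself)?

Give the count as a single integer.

0(o) covers ∅
1(e) covers ∅
2(a) covers 0:o, 1:e
3(c) covers 0:o, 1:e
4(e) covers 2:a, 3:c
5(a) covers 4:e
6(c) covers 4:e
7(e) covers 5:a, 6:c
8(i) covers 7:e
9(c) covers 8:i
floor of heap: 0:o, 1:e
completions by unplaced set U, small U first (add the entries for U minus each lowest piece of U):
  |U|=1: {9}:1
  |U|=2: {8,9}:1
  |U|=3: {7,8,9}:1
  |U|=4: {5,7,8,9}:1  {6,7,8,9}:1
  |U|=5: {5,6,7,8,9}:2
  |U|=6: {4,5,6,7,8,9}:2
  |U|=7: {2,4,5,6,7,8,9}:2  {3,4,5,6,7,8,9}:2
  |U|=8: {2,3,4,5,6,7,8,9}:4
  start at 0(o): 4
  start at 1(e): 4
sum over floor = 8

8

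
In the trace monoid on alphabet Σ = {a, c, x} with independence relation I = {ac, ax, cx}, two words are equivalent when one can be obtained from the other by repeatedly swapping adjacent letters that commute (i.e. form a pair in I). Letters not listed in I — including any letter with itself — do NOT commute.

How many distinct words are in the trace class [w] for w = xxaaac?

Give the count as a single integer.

piece 0:x — minimal
piece 1:x rests on {0:x}
piece 2:a — minimal
piece 3:a rests on {2:a}
piece 4:a rests on {3:a}
piece 5:c — minimal
minimal pieces: {0:x, 2:a, 5:c}
ways to finish when only these pieces remain (= sum over removing one remaining piece with nothing left below it):
  1 left: {1}→1  {4}→1  {5}→1
  2 left: {0,1}→1  {1,4}→2  {1,5}→2  {3,4}→1  {4,5}→2
  3 left: {0,1,4}→3  {0,1,5}→3  {1,3,4}→3  {1,4,5}→6  {2,3,4}→1  {3,4,5}→3
  4 left: {0,1,3,4}→6  {0,1,4,5}→12  {1,2,3,4}→4  {1,3,4,5}→12  {2,3,4,5}→4
  placing 0:x first → 20 extensions
  placing 2:a first → 30 extensions
  placing 5:c first → 10 extensions
total linear extensions = 60

60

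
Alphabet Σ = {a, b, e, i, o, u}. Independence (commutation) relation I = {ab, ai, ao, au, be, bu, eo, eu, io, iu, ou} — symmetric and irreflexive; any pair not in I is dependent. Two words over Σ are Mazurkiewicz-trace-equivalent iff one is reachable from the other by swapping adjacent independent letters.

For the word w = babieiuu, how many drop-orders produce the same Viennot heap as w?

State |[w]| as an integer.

0(b) covers ∅
1(a) covers ∅
2(b) covers 0:b
3(i) covers 2:b
4(e) covers 1:a, 3:i
5(i) covers 4:e
6(u) covers ∅
7(u) covers 6:u
floor of heap: 0:b, 1:a, 6:u
completions by unplaced set U, small U first (add the entries for U minus each lowest piece of U):
  |U|=1: {5}:1  {7}:1
  |U|=2: {4,5}:1  {5,7}:2  {6,7}:1
  |U|=3: {1,4,5}:1  {3,4,5}:1  {4,5,7}:3  {5,6,7}:3
  |U|=4: {1,3,4,5}:2  {1,4,5,7}:4  {2,3,4,5}:1  {3,4,5,7}:4  {4,5,6,7}:6
  |U|=5: {0,2,3,4,5}:1  {1,2,3,4,5}:3  {1,3,4,5,7}:10  {1,4,5,6,7}:10  {2,3,4,5,7}:5  {3,4,5,6,7}:10
  |U|=6: {0,1,2,3,4,5}:4  {0,2,3,4,5,7}:6  {1,2,3,4,5,7}:18  {1,3,4,5,6,7}:30  {2,3,4,5,6,7}:15
  start at 0(b): 63
  start at 1(a): 21
  start at 6(u): 28
sum over floor = 112

112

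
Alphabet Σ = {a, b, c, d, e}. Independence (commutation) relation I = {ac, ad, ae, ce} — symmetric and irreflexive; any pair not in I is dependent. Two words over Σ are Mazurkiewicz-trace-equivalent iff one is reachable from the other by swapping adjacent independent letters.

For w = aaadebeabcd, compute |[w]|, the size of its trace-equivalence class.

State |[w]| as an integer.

20

#0=a has no predecessor
#1=a depends on [0:a]
#2=a depends on [1:a]
#3=d has no predecessor
#4=e depends on [3:d]
#5=b depends on [2:a, 4:e]
#6=e depends on [5:b]
#7=a depends on [5:b]
#8=b depends on [6:e, 7:a]
#9=c depends on [8:b]
#10=d depends on [9:c]
sources: [0:a, 3:d]
N(rest) = Σ N(rest − s) over sources s of rest; N(one piece) = 1:
  size 1 → [10]=1
  size 2 → [9,10]=1
  size 3 → [8,9,10]=1
  size 4 → [6,8,9,10]=1  [7,8,9,10]=1
  size 5 → [6,7,8,9,10]=2
  size 6 → [5,6,7,8,9,10]=2
  size 7 → [2,5,6,7,8,9,10]=2  [4,5,6,7,8,9,10]=2
  size 8 → [1,2,5,6,7,8,9,10]=2  [2,4,5,6,7,8,9,10]=4  [3,4,5,6,7,8,9,10]=2
  size 9 → [0,1,2,5,6,7,8,9,10]=2  [1,2,4,5,6,7,8,9,10]=6  [2,3,4,5,6,7,8,9,10]=6
  first=0(a) contributes 12
  first=3(d) contributes 8
|[w]| = 20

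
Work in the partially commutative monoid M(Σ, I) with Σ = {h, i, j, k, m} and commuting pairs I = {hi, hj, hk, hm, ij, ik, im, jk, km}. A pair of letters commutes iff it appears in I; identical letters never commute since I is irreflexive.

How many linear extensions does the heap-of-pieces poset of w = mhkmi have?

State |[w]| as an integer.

#0=m has no predecessor
#1=h has no predecessor
#2=k has no predecessor
#3=m depends on [0:m]
#4=i has no predecessor
sources: [0:m, 1:h, 2:k, 4:i]
N(rest) = Σ N(rest − s) over sources s of rest; N(one piece) = 1:
  size 1 → [1]=1  [2]=1  [3]=1  [4]=1
  size 2 → [0,3]=1  [1,2]=2  [1,3]=2  [1,4]=2  [2,3]=2  [2,4]=2  [3,4]=2
  size 3 → [0,1,3]=3  [0,2,3]=3  [0,3,4]=3  [1,2,3]=6  [1,2,4]=6  [1,3,4]=6  [2,3,4]=6
  first=0(m) contributes 24
  first=1(h) contributes 12
  first=2(k) contributes 12
  first=4(i) contributes 12
|[w]| = 60

60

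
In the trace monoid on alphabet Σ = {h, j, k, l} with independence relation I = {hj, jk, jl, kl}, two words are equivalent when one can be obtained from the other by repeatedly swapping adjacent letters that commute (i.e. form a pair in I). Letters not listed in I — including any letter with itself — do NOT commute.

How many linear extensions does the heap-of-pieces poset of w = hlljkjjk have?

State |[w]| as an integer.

drop 0:h onto floor
drop 1:l onto {0:h}
drop 2:l onto {1:l}
drop 3:j onto floor
drop 4:k onto {0:h}
drop 5:j onto {3:j}
drop 6:j onto {5:j}
drop 7:k onto {4:k}
ground layer = {0:h, 3:j}
drop-orders for the pieces not yet dropped (sum over which currently-grounded one goes next):
  1 to go: {2} 1  {6} 1  {7} 1
  2 to go: {1,2} 1  {2,6} 2  {2,7} 2  {4,7} 1  {5,6} 1  {6,7} 2
  3 to go: {1,2,6} 3  {1,2,7} 3  {2,4,7} 3  {2,5,6} 3  {2,6,7} 6  {3,5,6} 1  {4,6,7} 3  {5,6,7} 3
  4 to go: {1,2,4,7} 6  {1,2,5,6} 6  {1,2,6,7} 12  {2,3,5,6} 4  {2,4,6,7} 12  {2,5,6,7} 12  {3,5,6,7} 4  {4,5,6,7} 6
  5 to go: {0,1,2,4,7} 6  {1,2,3,5,6} 10  {1,2,4,6,7} 30  {1,2,5,6,7} 30  {2,3,5,6,7} 20  {2,4,5,6,7} 30  {3,4,5,6,7} 10
  6 to go: {0,1,2,4,6,7} 36  {1,2,3,5,6,7} 60  {1,2,4,5,6,7} 90  {2,3,4,5,6,7} 60
  if 0:h drops first: 210 orders
  if 3:j drops first: 126 orders
heap linearizations: 336

336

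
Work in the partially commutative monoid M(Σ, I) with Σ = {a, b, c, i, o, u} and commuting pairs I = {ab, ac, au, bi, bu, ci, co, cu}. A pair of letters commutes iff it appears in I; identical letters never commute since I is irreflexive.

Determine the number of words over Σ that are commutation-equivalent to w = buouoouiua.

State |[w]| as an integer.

0(b) covers ∅
1(u) covers ∅
2(o) covers 0:b, 1:u
3(u) covers 2:o
4(o) covers 3:u
5(o) covers 4:o
6(u) covers 5:o
7(i) covers 6:u
8(u) covers 7:i
9(a) covers 7:i
floor of heap: 0:b, 1:u
completions by unplaced set U, small U first (add the entries for U minus each lowest piece of U):
  |U|=1: {8}:1  {9}:1
  |U|=2: {8,9}:2
  |U|=3: {7,8,9}:2
  |U|=4: {6,7,8,9}:2
  |U|=5: {5,6,7,8,9}:2
  |U|=6: {4,5,6,7,8,9}:2
  |U|=7: {3,4,5,6,7,8,9}:2
  |U|=8: {2,3,4,5,6,7,8,9}:2
  start at 0(b): 2
  start at 1(u): 2
sum over floor = 4

4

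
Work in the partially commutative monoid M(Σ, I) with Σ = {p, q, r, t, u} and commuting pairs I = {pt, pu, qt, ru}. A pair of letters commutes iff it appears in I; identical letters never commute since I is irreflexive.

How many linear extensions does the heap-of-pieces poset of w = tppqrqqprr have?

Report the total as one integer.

4

#0=t has no predecessor
#1=p has no predecessor
#2=p depends on [1:p]
#3=q depends on [2:p]
#4=r depends on [0:t, 3:q]
#5=q depends on [4:r]
#6=q depends on [5:q]
#7=p depends on [6:q]
#8=r depends on [7:p]
#9=r depends on [8:r]
sources: [0:t, 1:p]
N(rest) = Σ N(rest − s) over sources s of rest; N(one piece) = 1:
  size 1 → [9]=1
  size 2 → [8,9]=1
  size 3 → [7,8,9]=1
  size 4 → [6,7,8,9]=1
  size 5 → [5,6,7,8,9]=1
  size 6 → [4,5,6,7,8,9]=1
  size 7 → [0,4,5,6,7,8,9]=1  [3,4,5,6,7,8,9]=1
  size 8 → [0,3,4,5,6,7,8,9]=2  [2,3,4,5,6,7,8,9]=1
  first=0(t) contributes 1
  first=1(p) contributes 3
|[w]| = 4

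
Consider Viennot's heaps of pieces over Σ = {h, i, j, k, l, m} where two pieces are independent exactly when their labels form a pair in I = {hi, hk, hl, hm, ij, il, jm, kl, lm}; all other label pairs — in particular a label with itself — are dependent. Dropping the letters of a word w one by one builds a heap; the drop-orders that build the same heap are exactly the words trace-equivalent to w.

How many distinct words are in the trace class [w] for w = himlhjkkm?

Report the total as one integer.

#0=h has no predecessor
#1=i has no predecessor
#2=m depends on [1:i]
#3=l has no predecessor
#4=h depends on [0:h]
#5=j depends on [3:l, 4:h]
#6=k depends on [2:m, 5:j]
#7=k depends on [6:k]
#8=m depends on [7:k]
sources: [0:h, 1:i, 3:l]
N(rest) = Σ N(rest − s) over sources s of rest; N(one piece) = 1:
  size 1 → [8]=1
  size 2 → [7,8]=1
  size 3 → [6,7,8]=1
  size 4 → [2,6,7,8]=1  [5,6,7,8]=1
  size 5 → [1,2,6,7,8]=1  [2,5,6,7,8]=2  [3,5,6,7,8]=1  [4,5,6,7,8]=1
  size 6 → [0,4,5,6,7,8]=1  [1,2,5,6,7,8]=3  [2,3,5,6,7,8]=3  [2,4,5,6,7,8]=3  [3,4,5,6,7,8]=2
  size 7 → [0,2,4,5,6,7,8]=4  [0,3,4,5,6,7,8]=3  [1,2,3,5,6,7,8]=6  [1,2,4,5,6,7,8]=6  [2,3,4,5,6,7,8]=8
  first=0(h) contributes 20
  first=1(i) contributes 15
  first=3(l) contributes 10
|[w]| = 45

45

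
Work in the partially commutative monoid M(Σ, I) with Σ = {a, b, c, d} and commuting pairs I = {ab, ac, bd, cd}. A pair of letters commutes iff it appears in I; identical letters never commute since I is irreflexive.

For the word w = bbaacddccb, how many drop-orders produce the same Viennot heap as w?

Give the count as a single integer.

0(b) covers ∅
1(b) covers 0:b
2(a) covers ∅
3(a) covers 2:a
4(c) covers 1:b
5(d) covers 3:a
6(d) covers 5:d
7(c) covers 4:c
8(c) covers 7:c
9(b) covers 8:c
floor of heap: 0:b, 2:a
completions by unplaced set U, small U first (add the entries for U minus each lowest piece of U):
  |U|=1: {6}:1  {9}:1
  |U|=2: {5,6}:1  {6,9}:2  {8,9}:1
  |U|=3: {3,5,6}:1  {5,6,9}:3  {6,8,9}:3  {7,8,9}:1
  |U|=4: {2,3,5,6}:1  {3,5,6,9}:4  {4,7,8,9}:1  {5,6,8,9}:6  {6,7,8,9}:4
  |U|=5: {1,4,7,8,9}:1  {2,3,5,6,9}:5  {3,5,6,8,9}:10  {4,6,7,8,9}:5  {5,6,7,8,9}:10
  |U|=6: {0,1,4,7,8,9}:1  {1,4,6,7,8,9}:6  {2,3,5,6,8,9}:15  {3,5,6,7,8,9}:20  {4,5,6,7,8,9}:15
  |U|=7: {0,1,4,6,7,8,9}:7  {1,4,5,6,7,8,9}:21  {2,3,5,6,7,8,9}:35  {3,4,5,6,7,8,9}:35
  |U|=8: {0,1,4,5,6,7,8,9}:28  {1,3,4,5,6,7,8,9}:56  {2,3,4,5,6,7,8,9}:70
  start at 0(b): 126
  start at 2(a): 84
sum over floor = 210

210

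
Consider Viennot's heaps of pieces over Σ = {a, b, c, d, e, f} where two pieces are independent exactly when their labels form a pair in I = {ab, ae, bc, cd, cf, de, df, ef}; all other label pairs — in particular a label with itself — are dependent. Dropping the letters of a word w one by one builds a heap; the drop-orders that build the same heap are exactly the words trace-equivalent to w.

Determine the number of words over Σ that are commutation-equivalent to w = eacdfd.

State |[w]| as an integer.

42

0(e) covers ∅
1(a) covers ∅
2(c) covers 0:e, 1:a
3(d) covers 1:a
4(f) covers 1:a
5(d) covers 3:d
floor of heap: 0:e, 1:a
completions by unplaced set U, small U first (add the entries for U minus each lowest piece of U):
  |U|=1: {2}:1  {4}:1  {5}:1
  |U|=2: {0,2}:1  {2,4}:2  {2,5}:2  {3,5}:1  {4,5}:2
  |U|=3: {0,2,4}:3  {0,2,5}:3  {2,3,5}:3  {2,4,5}:6  {3,4,5}:3
  |U|=4: {0,2,3,5}:6  {0,2,4,5}:12  {2,3,4,5}:12
  start at 0(e): 12
  start at 1(a): 30
sum over floor = 42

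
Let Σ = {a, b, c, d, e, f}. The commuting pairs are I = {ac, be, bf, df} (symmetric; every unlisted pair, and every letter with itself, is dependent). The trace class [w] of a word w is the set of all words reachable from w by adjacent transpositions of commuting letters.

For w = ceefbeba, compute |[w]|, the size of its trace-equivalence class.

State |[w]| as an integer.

15

piece 0:c — minimal
piece 1:e rests on {0:c}
piece 2:e rests on {1:e}
piece 3:f rests on {2:e}
piece 4:b rests on {0:c}
piece 5:e rests on {3:f}
piece 6:b rests on {4:b}
piece 7:a rests on {5:e, 6:b}
minimal pieces: {0:c}
ways to finish when only these pieces remain (= sum over removing one remaining piece with nothing left below it):
  1 left: {7}→1
  2 left: {5,7}→1  {6,7}→1
  3 left: {3,5,7}→1  {4,6,7}→1  {5,6,7}→2
  4 left: {2,3,5,7}→1  {3,5,6,7}→3  {4,5,6,7}→3
  5 left: {1,2,3,5,7}→1  {2,3,5,6,7}→4  {3,4,5,6,7}→6
  6 left: {1,2,3,5,6,7}→5  {2,3,4,5,6,7}→10
  placing 0:c first → 15 extensions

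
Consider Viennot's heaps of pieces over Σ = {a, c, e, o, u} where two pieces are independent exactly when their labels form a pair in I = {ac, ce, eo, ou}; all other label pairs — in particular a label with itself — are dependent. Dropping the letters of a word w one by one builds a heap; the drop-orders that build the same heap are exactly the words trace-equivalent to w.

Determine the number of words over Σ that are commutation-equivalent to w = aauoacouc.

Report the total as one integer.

0(a) covers ∅
1(a) covers 0:a
2(u) covers 1:a
3(o) covers 1:a
4(a) covers 2:u, 3:o
5(c) covers 2:u, 3:o
6(o) covers 4:a, 5:c
7(u) covers 4:a, 5:c
8(c) covers 6:o, 7:u
floor of heap: 0:a
completions by unplaced set U, small U first (add the entries for U minus each lowest piece of U):
  |U|=1: {8}:1
  |U|=2: {6,8}:1  {7,8}:1
  |U|=3: {6,7,8}:2
  |U|=4: {4,6,7,8}:2  {5,6,7,8}:2
  |U|=5: {4,5,6,7,8}:4
  |U|=6: {2,4,5,6,7,8}:4  {3,4,5,6,7,8}:4
  |U|=7: {2,3,4,5,6,7,8}:8
  start at 0(a): 8

8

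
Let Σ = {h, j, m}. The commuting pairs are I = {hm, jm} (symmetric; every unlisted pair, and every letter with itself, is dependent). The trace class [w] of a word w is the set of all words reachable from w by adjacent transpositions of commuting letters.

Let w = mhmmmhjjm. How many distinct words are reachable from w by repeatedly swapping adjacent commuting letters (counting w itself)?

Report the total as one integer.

126

0(m) covers ∅
1(h) covers ∅
2(m) covers 0:m
3(m) covers 2:m
4(m) covers 3:m
5(h) covers 1:h
6(j) covers 5:h
7(j) covers 6:j
8(m) covers 4:m
floor of heap: 0:m, 1:h
completions by unplaced set U, small U first (add the entries for U minus each lowest piece of U):
  |U|=1: {7}:1  {8}:1
  |U|=2: {4,8}:1  {6,7}:1  {7,8}:2
  |U|=3: {3,4,8}:1  {4,7,8}:3  {5,6,7}:1  {6,7,8}:3
  |U|=4: {1,5,6,7}:1  {2,3,4,8}:1  {3,4,7,8}:4  {4,6,7,8}:6  {5,6,7,8}:4
  |U|=5: {0,2,3,4,8}:1  {1,5,6,7,8}:5  {2,3,4,7,8}:5  {3,4,6,7,8}:10  {4,5,6,7,8}:10
  |U|=6: {0,2,3,4,7,8}:6  {1,4,5,6,7,8}:15  {2,3,4,6,7,8}:15  {3,4,5,6,7,8}:20
  |U|=7: {0,2,3,4,6,7,8}:21  {1,3,4,5,6,7,8}:35  {2,3,4,5,6,7,8}:35
  start at 0(m): 70
  start at 1(h): 56
sum over floor = 126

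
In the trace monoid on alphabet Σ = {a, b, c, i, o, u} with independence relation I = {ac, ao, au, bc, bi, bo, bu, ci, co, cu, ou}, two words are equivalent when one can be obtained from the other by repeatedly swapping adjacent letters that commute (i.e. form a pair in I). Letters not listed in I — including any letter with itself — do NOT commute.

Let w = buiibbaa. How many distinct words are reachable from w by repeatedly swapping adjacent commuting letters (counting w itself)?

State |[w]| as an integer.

drop 0:b onto floor
drop 1:u onto floor
drop 2:i onto {1:u}
drop 3:i onto {2:i}
drop 4:b onto {0:b}
drop 5:b onto {4:b}
drop 6:a onto {3:i, 5:b}
drop 7:a onto {6:a}
ground layer = {0:b, 1:u}
drop-orders for the pieces not yet dropped (sum over which currently-grounded one goes next):
  1 to go: {7} 1
  2 to go: {6,7} 1
  3 to go: {3,6,7} 1  {5,6,7} 1
  4 to go: {2,3,6,7} 1  {3,5,6,7} 2  {4,5,6,7} 1
  5 to go: {0,4,5,6,7} 1  {1,2,3,6,7} 1  {2,3,5,6,7} 3  {3,4,5,6,7} 3
  6 to go: {0,3,4,5,6,7} 4  {1,2,3,5,6,7} 4  {2,3,4,5,6,7} 6
  if 0:b drops first: 10 orders
  if 1:u drops first: 10 orders
heap linearizations: 20

20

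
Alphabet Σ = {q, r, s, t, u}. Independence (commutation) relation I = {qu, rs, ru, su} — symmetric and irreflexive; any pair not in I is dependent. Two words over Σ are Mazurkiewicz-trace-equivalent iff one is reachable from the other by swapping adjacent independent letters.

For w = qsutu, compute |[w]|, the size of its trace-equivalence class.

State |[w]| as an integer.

3

drop 0:q onto floor
drop 1:s onto {0:q}
drop 2:u onto floor
drop 3:t onto {1:s, 2:u}
drop 4:u onto {3:t}
ground layer = {0:q, 2:u}
drop-orders for the pieces not yet dropped (sum over which currently-grounded one goes next):
  1 to go: {4} 1
  2 to go: {3,4} 1
  3 to go: {1,3,4} 1  {2,3,4} 1
  if 0:q drops first: 2 orders
  if 2:u drops first: 1 orders
heap linearizations: 3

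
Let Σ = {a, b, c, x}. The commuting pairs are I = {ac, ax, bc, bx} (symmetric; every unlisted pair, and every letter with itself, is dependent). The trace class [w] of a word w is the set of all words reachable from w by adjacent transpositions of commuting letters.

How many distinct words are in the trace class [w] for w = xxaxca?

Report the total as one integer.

piece 0:x — minimal
piece 1:x rests on {0:x}
piece 2:a — minimal
piece 3:x rests on {1:x}
piece 4:c rests on {3:x}
piece 5:a rests on {2:a}
minimal pieces: {0:x, 2:a}
ways to finish when only these pieces remain (= sum over removing one remaining piece with nothing left below it):
  1 left: {4}→1  {5}→1
  2 left: {2,5}→1  {3,4}→1  {4,5}→2
  3 left: {1,3,4}→1  {2,4,5}→3  {3,4,5}→3
  4 left: {0,1,3,4}→1  {1,3,4,5}→4  {2,3,4,5}→6
  placing 0:x first → 10 extensions
  placing 2:a first → 5 extensions
total linear extensions = 15

15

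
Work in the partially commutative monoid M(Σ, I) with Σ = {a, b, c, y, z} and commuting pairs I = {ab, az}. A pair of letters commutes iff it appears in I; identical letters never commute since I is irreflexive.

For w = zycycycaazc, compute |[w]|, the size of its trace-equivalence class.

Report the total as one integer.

drop 0:z onto floor
drop 1:y onto {0:z}
drop 2:c onto {1:y}
drop 3:y onto {2:c}
drop 4:c onto {3:y}
drop 5:y onto {4:c}
drop 6:c onto {5:y}
drop 7:a onto {6:c}
drop 8:a onto {7:a}
drop 9:z onto {6:c}
drop 10:c onto {8:a, 9:z}
ground layer = {0:z}
drop-orders for the pieces not yet dropped (sum over which currently-grounded one goes next):
  1 to go: {10} 1
  2 to go: {8,10} 1  {9,10} 1
  3 to go: {7,8,10} 1  {8,9,10} 2
  4 to go: {7,8,9,10} 3
  5 to go: {6,7,8,9,10} 3
  6 to go: {5,6,7,8,9,10} 3
  7 to go: {4,5,6,7,8,9,10} 3
  8 to go: {3,4,5,6,7,8,9,10} 3
  9 to go: {2,3,4,5,6,7,8,9,10} 3
  if 0:z drops first: 3 orders

3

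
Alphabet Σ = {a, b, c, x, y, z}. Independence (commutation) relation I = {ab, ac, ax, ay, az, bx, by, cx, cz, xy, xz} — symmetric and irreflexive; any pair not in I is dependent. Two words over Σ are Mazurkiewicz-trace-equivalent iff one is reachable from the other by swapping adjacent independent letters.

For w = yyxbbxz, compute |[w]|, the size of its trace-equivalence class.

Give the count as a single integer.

piece 0:y — minimal
piece 1:y rests on {0:y}
piece 2:x — minimal
piece 3:b — minimal
piece 4:b rests on {3:b}
piece 5:x rests on {2:x}
piece 6:z rests on {1:y, 4:b}
minimal pieces: {0:y, 2:x, 3:b}
ways to finish when only these pieces remain (= sum over removing one remaining piece with nothing left below it):
  1 left: {5}→1  {6}→1
  2 left: {1,6}→1  {2,5}→1  {4,6}→1  {5,6}→2
  3 left: {0,1,6}→1  {1,4,6}→2  {1,5,6}→3  {2,5,6}→3  {3,4,6}→1  {4,5,6}→3
  4 left: {0,1,4,6}→3  {0,1,5,6}→4  {1,2,5,6}→6  {1,3,4,6}→3  {1,4,5,6}→8  {2,4,5,6}→6  {3,4,5,6}→4
  5 left: {0,1,2,5,6}→10  {0,1,3,4,6}→6  {0,1,4,5,6}→15  {1,2,4,5,6}→20  {1,3,4,5,6}→15  {2,3,4,5,6}→10
  placing 0:y first → 45 extensions
  placing 2:x first → 36 extensions
  placing 3:b first → 45 extensions
total linear extensions = 126

126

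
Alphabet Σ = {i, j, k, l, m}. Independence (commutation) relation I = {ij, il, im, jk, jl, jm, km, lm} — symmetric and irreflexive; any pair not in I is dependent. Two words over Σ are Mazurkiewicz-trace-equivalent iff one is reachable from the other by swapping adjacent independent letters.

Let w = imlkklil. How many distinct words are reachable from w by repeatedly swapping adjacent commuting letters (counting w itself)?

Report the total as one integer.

48

drop 0:i onto floor
drop 1:m onto floor
drop 2:l onto floor
drop 3:k onto {0:i, 2:l}
drop 4:k onto {3:k}
drop 5:l onto {4:k}
drop 6:i onto {4:k}
drop 7:l onto {5:l}
ground layer = {0:i, 1:m, 2:l}
drop-orders for the pieces not yet dropped (sum over which currently-grounded one goes next):
  1 to go: {1} 1  {6} 1  {7} 1
  2 to go: {1,6} 2  {1,7} 2  {5,7} 1  {6,7} 2
  3 to go: {1,5,7} 3  {1,6,7} 6  {5,6,7} 3
  4 to go: {1,5,6,7} 12  {4,5,6,7} 3
  5 to go: {1,4,5,6,7} 15  {3,4,5,6,7} 3
  6 to go: {0,3,4,5,6,7} 3  {1,3,4,5,6,7} 18  {2,3,4,5,6,7} 3
  if 0:i drops first: 21 orders
  if 1:m drops first: 6 orders
  if 2:l drops first: 21 orders
heap linearizations: 48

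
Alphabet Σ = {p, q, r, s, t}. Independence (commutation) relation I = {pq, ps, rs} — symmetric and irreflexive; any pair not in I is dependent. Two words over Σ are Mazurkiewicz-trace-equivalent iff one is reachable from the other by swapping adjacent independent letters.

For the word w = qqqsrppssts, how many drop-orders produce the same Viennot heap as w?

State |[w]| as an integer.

drop 0:q onto floor
drop 1:q onto {0:q}
drop 2:q onto {1:q}
drop 3:s onto {2:q}
drop 4:r onto {2:q}
drop 5:p onto {4:r}
drop 6:p onto {5:p}
drop 7:s onto {3:s}
drop 8:s onto {7:s}
drop 9:t onto {6:p, 8:s}
drop 10:s onto {9:t}
ground layer = {0:q}
drop-orders for the pieces not yet dropped (sum over which currently-grounded one goes next):
  1 to go: {10} 1
  2 to go: {9,10} 1
  3 to go: {6,9,10} 1  {8,9,10} 1
  4 to go: {5,6,9,10} 1  {6,8,9,10} 2  {7,8,9,10} 1
  5 to go: {3,7,8,9,10} 1  {4,5,6,9,10} 1  {5,6,8,9,10} 3  {6,7,8,9,10} 3
  6 to go: {3,6,7,8,9,10} 4  {4,5,6,8,9,10} 4  {5,6,7,8,9,10} 6
  7 to go: {3,5,6,7,8,9,10} 10  {4,5,6,7,8,9,10} 10
  8 to go: {3,4,5,6,7,8,9,10} 20
  9 to go: {2,3,4,5,6,7,8,9,10} 20
  if 0:q drops first: 20 orders

20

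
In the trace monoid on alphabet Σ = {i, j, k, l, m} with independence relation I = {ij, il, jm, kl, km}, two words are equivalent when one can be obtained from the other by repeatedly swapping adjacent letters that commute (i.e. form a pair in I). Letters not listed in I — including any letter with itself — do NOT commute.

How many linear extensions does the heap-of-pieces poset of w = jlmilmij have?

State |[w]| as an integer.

drop 0:j onto floor
drop 1:l onto {0:j}
drop 2:m onto {1:l}
drop 3:i onto {2:m}
drop 4:l onto {2:m}
drop 5:m onto {3:i, 4:l}
drop 6:i onto {5:m}
drop 7:j onto {4:l}
ground layer = {0:j}
drop-orders for the pieces not yet dropped (sum over which currently-grounded one goes next):
  1 to go: {6} 1  {7} 1
  2 to go: {5,6} 1  {6,7} 2
  3 to go: {3,5,6} 1  {5,6,7} 3
  4 to go: {3,5,6,7} 4  {4,5,6,7} 3
  5 to go: {3,4,5,6,7} 7
  6 to go: {2,3,4,5,6,7} 7
  if 0:j drops first: 7 orders

7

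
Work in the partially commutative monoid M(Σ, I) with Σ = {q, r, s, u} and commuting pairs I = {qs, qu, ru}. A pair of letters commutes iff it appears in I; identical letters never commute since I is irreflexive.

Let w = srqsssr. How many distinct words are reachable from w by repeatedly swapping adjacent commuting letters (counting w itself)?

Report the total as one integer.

4

#0=s has no predecessor
#1=r depends on [0:s]
#2=q depends on [1:r]
#3=s depends on [1:r]
#4=s depends on [3:s]
#5=s depends on [4:s]
#6=r depends on [2:q, 5:s]
sources: [0:s]
N(rest) = Σ N(rest − s) over sources s of rest; N(one piece) = 1:
  size 1 → [6]=1
  size 2 → [2,6]=1  [5,6]=1
  size 3 → [2,5,6]=2  [4,5,6]=1
  size 4 → [2,4,5,6]=3  [3,4,5,6]=1
  size 5 → [2,3,4,5,6]=4
  first=0(s) contributes 4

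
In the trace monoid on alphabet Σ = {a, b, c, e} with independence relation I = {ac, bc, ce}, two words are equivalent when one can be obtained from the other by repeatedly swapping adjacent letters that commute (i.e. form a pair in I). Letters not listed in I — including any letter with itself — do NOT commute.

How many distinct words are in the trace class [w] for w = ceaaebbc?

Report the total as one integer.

28

0(c) covers ∅
1(e) covers ∅
2(a) covers 1:e
3(a) covers 2:a
4(e) covers 3:a
5(b) covers 4:e
6(b) covers 5:b
7(c) covers 0:c
floor of heap: 0:c, 1:e
completions by unplaced set U, small U first (add the entries for U minus each lowest piece of U):
  |U|=1: {6}:1  {7}:1
  |U|=2: {0,7}:1  {5,6}:1  {6,7}:2
  |U|=3: {0,6,7}:3  {4,5,6}:1  {5,6,7}:3
  |U|=4: {0,5,6,7}:6  {3,4,5,6}:1  {4,5,6,7}:4
  |U|=5: {0,4,5,6,7}:10  {2,3,4,5,6}:1  {3,4,5,6,7}:5
  |U|=6: {0,3,4,5,6,7}:15  {1,2,3,4,5,6}:1  {2,3,4,5,6,7}:6
  start at 0(c): 7
  start at 1(e): 21
sum over floor = 28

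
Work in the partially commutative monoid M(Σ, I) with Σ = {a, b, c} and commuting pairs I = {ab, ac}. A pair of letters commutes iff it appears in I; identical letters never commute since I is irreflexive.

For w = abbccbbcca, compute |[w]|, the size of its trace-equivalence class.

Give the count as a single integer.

45

drop 0:a onto floor
drop 1:b onto floor
drop 2:b onto {1:b}
drop 3:c onto {2:b}
drop 4:c onto {3:c}
drop 5:b onto {4:c}
drop 6:b onto {5:b}
drop 7:c onto {6:b}
drop 8:c onto {7:c}
drop 9:a onto {0:a}
ground layer = {0:a, 1:b}
drop-orders for the pieces not yet dropped (sum over which currently-grounded one goes next):
  1 to go: {8} 1  {9} 1
  2 to go: {0,9} 1  {7,8} 1  {8,9} 2
  3 to go: {0,8,9} 3  {6,7,8} 1  {7,8,9} 3
  4 to go: {0,7,8,9} 6  {5,6,7,8} 1  {6,7,8,9} 4
  5 to go: {0,6,7,8,9} 10  {4,5,6,7,8} 1  {5,6,7,8,9} 5
  6 to go: {0,5,6,7,8,9} 15  {3,4,5,6,7,8} 1  {4,5,6,7,8,9} 6
  7 to go: {0,4,5,6,7,8,9} 21  {2,3,4,5,6,7,8} 1  {3,4,5,6,7,8,9} 7
  8 to go: {0,3,4,5,6,7,8,9} 28  {1,2,3,4,5,6,7,8} 1  {2,3,4,5,6,7,8,9} 8
  if 0:a drops first: 9 orders
  if 1:b drops first: 36 orders
heap linearizations: 45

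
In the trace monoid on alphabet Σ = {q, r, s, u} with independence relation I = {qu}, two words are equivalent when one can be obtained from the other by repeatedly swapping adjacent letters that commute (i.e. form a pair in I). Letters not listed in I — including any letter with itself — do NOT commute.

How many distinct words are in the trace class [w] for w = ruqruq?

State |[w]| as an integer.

4

drop 0:r onto floor
drop 1:u onto {0:r}
drop 2:q onto {0:r}
drop 3:r onto {1:u, 2:q}
drop 4:u onto {3:r}
drop 5:q onto {3:r}
ground layer = {0:r}
drop-orders for the pieces not yet dropped (sum over which currently-grounded one goes next):
  1 to go: {4} 1  {5} 1
  2 to go: {4,5} 2
  3 to go: {3,4,5} 2
  4 to go: {1,3,4,5} 2  {2,3,4,5} 2
  if 0:r drops first: 4 orders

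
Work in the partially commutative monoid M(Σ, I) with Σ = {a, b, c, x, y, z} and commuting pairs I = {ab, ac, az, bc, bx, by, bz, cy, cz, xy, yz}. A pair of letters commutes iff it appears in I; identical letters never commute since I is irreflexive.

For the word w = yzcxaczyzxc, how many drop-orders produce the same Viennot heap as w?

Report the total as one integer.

564

piece 0:y — minimal
piece 1:z — minimal
piece 2:c — minimal
piece 3:x rests on {1:z, 2:c}
piece 4:a rests on {0:y, 3:x}
piece 5:c rests on {3:x}
piece 6:z rests on {3:x}
piece 7:y rests on {4:a}
piece 8:z rests on {6:z}
piece 9:x rests on {4:a, 5:c, 8:z}
piece 10:c rests on {9:x}
minimal pieces: {0:y, 1:z, 2:c}
ways to finish when only these pieces remain (= sum over removing one remaining piece with nothing left below it):
  1 left: {7}→1  {10}→1
  2 left: {7,10}→2  {9,10}→1
  3 left: {5,9,10}→1  {7,9,10}→3  {8,9,10}→1
  4 left: {4,7,9,10}→3  {5,7,9,10}→4  {5,8,9,10}→2  {6,8,9,10}→1  {7,8,9,10}→4
  5 left: {0,4,7,9,10}→3  {4,5,7,9,10}→7  {4,7,8,9,10}→7  {5,6,8,9,10}→3  {5,7,8,9,10}→10  {6,7,8,9,10}→5
  6 left: {0,4,5,7,9,10}→10  {0,4,7,8,9,10}→10  {4,5,7,8,9,10}→24  {4,6,7,8,9,10}→12  {5,6,7,8,9,10}→18
  7 left: {0,4,5,7,8,9,10}→44  {0,4,6,7,8,9,10}→22  {4,5,6,7,8,9,10}→54
  8 left: {0,4,5,6,7,8,9,10}→120  {3,4,5,6,7,8,9,10}→54
  9 left: {0,3,4,5,6,7,8,9,10}→174  {1,3,4,5,6,7,8,9,10}→54  {2,3,4,5,6,7,8,9,10}→54
  placing 0:y first → 108 extensions
  placing 1:z first → 228 extensions
  placing 2:c first → 228 extensions
total linear extensions = 564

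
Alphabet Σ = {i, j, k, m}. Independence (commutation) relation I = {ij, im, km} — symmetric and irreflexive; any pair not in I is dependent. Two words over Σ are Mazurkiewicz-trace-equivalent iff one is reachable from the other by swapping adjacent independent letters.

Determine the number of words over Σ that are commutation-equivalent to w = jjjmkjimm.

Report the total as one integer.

9

#0=j has no predecessor
#1=j depends on [0:j]
#2=j depends on [1:j]
#3=m depends on [2:j]
#4=k depends on [2:j]
#5=j depends on [3:m, 4:k]
#6=i depends on [4:k]
#7=m depends on [5:j]
#8=m depends on [7:m]
sources: [0:j]
N(rest) = Σ N(rest − s) over sources s of rest; N(one piece) = 1:
  size 1 → [6]=1  [8]=1
  size 2 → [6,8]=2  [7,8]=1
  size 3 → [5,7,8]=1  [6,7,8]=3
  size 4 → [3,5,7,8]=1  [5,6,7,8]=4
  size 5 → [3,5,6,7,8]=5  [4,5,6,7,8]=4
  size 6 → [3,4,5,6,7,8]=9
  size 7 → [2,3,4,5,6,7,8]=9
  first=0(j) contributes 9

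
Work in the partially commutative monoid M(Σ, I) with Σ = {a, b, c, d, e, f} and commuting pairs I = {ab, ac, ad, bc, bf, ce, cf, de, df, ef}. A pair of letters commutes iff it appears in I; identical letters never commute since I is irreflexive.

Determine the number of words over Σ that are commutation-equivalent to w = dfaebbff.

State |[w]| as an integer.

drop 0:d onto floor
drop 1:f onto floor
drop 2:a onto {1:f}
drop 3:e onto {2:a}
drop 4:b onto {0:d, 3:e}
drop 5:b onto {4:b}
drop 6:f onto {2:a}
drop 7:f onto {6:f}
ground layer = {0:d, 1:f}
drop-orders for the pieces not yet dropped (sum over which currently-grounded one goes next):
  1 to go: {5} 1  {7} 1
  2 to go: {4,5} 1  {5,7} 2  {6,7} 1
  3 to go: {0,4,5} 1  {3,4,5} 1  {4,5,7} 3  {5,6,7} 3
  4 to go: {0,3,4,5} 2  {0,4,5,7} 4  {3,4,5,7} 4  {4,5,6,7} 6
  5 to go: {0,3,4,5,7} 10  {0,4,5,6,7} 10  {3,4,5,6,7} 10
  6 to go: {0,3,4,5,6,7} 30  {2,3,4,5,6,7} 10
  if 0:d drops first: 10 orders
  if 1:f drops first: 40 orders
heap linearizations: 50

50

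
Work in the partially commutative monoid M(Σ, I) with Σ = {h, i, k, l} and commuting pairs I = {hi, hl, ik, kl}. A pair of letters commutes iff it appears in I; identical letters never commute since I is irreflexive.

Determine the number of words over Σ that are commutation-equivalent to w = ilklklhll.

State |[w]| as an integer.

#0=i has no predecessor
#1=l depends on [0:i]
#2=k has no predecessor
#3=l depends on [1:l]
#4=k depends on [2:k]
#5=l depends on [3:l]
#6=h depends on [4:k]
#7=l depends on [5:l]
#8=l depends on [7:l]
sources: [0:i, 2:k]
N(rest) = Σ N(rest − s) over sources s of rest; N(one piece) = 1:
  size 1 → [6]=1  [8]=1
  size 2 → [4,6]=1  [6,8]=2  [7,8]=1
  size 3 → [2,4,6]=1  [4,6,8]=3  [5,7,8]=1  [6,7,8]=3
  size 4 → [2,4,6,8]=4  [3,5,7,8]=1  [4,6,7,8]=6  [5,6,7,8]=4
  size 5 → [1,3,5,7,8]=1  [2,4,6,7,8]=10  [3,5,6,7,8]=5  [4,5,6,7,8]=10
  size 6 → [0,1,3,5,7,8]=1  [1,3,5,6,7,8]=6  [2,4,5,6,7,8]=20  [3,4,5,6,7,8]=15
  size 7 → [0,1,3,5,6,7,8]=7  [1,3,4,5,6,7,8]=21  [2,3,4,5,6,7,8]=35
  first=0(i) contributes 56
  first=2(k) contributes 28
|[w]| = 84

84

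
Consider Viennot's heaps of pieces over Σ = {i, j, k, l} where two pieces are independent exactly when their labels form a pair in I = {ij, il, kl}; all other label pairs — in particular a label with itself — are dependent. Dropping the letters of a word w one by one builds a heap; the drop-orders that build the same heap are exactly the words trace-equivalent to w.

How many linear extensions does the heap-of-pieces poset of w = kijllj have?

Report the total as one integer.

5

piece 0:k — minimal
piece 1:i rests on {0:k}
piece 2:j rests on {0:k}
piece 3:l rests on {2:j}
piece 4:l rests on {3:l}
piece 5:j rests on {4:l}
minimal pieces: {0:k}
ways to finish when only these pieces remain (= sum over removing one remaining piece with nothing left below it):
  1 left: {1}→1  {5}→1
  2 left: {1,5}→2  {4,5}→1
  3 left: {1,4,5}→3  {3,4,5}→1
  4 left: {1,3,4,5}→4  {2,3,4,5}→1
  placing 0:k first → 5 extensions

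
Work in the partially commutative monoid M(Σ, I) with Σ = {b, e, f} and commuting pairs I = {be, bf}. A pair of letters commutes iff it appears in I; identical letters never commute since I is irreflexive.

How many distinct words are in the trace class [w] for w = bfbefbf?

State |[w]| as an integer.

#0=b has no predecessor
#1=f has no predecessor
#2=b depends on [0:b]
#3=e depends on [1:f]
#4=f depends on [3:e]
#5=b depends on [2:b]
#6=f depends on [4:f]
sources: [0:b, 1:f]
N(rest) = Σ N(rest − s) over sources s of rest; N(one piece) = 1:
  size 1 → [5]=1  [6]=1
  size 2 → [2,5]=1  [4,6]=1  [5,6]=2
  size 3 → [0,2,5]=1  [2,5,6]=3  [3,4,6]=1  [4,5,6]=3
  size 4 → [0,2,5,6]=4  [1,3,4,6]=1  [2,4,5,6]=6  [3,4,5,6]=4
  size 5 → [0,2,4,5,6]=10  [1,3,4,5,6]=5  [2,3,4,5,6]=10
  first=0(b) contributes 15
  first=1(f) contributes 20
|[w]| = 35

35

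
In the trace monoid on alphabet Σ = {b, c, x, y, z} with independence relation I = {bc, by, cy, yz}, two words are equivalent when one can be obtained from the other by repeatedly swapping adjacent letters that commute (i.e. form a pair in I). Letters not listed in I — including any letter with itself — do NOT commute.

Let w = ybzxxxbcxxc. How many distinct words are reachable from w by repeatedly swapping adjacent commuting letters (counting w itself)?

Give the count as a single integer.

6

piece 0:y — minimal
piece 1:b — minimal
piece 2:z rests on {1:b}
piece 3:x rests on {0:y, 2:z}
piece 4:x rests on {3:x}
piece 5:x rests on {4:x}
piece 6:b rests on {5:x}
piece 7:c rests on {5:x}
piece 8:x rests on {6:b, 7:c}
piece 9:x rests on {8:x}
piece 10:c rests on {9:x}
minimal pieces: {0:y, 1:b}
ways to finish when only these pieces remain (= sum over removing one remaining piece with nothing left below it):
  1 left: {10}→1
  2 left: {9,10}→1
  3 left: {8,9,10}→1
  4 left: {6,8,9,10}→1  {7,8,9,10}→1
  5 left: {6,7,8,9,10}→2
  6 left: {5,6,7,8,9,10}→2
  7 left: {4,5,6,7,8,9,10}→2
  8 left: {3,4,5,6,7,8,9,10}→2
  9 left: {0,3,4,5,6,7,8,9,10}→2  {2,3,4,5,6,7,8,9,10}→2
  placing 0:y first → 2 extensions
  placing 1:b first → 4 extensions
total linear extensions = 6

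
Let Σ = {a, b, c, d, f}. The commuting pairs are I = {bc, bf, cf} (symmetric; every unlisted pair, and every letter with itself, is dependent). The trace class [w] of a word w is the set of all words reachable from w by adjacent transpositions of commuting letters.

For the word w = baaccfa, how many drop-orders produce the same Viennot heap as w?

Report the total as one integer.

3

piece 0:b — minimal
piece 1:a rests on {0:b}
piece 2:a rests on {1:a}
piece 3:c rests on {2:a}
piece 4:c rests on {3:c}
piece 5:f rests on {2:a}
piece 6:a rests on {4:c, 5:f}
minimal pieces: {0:b}
ways to finish when only these pieces remain (= sum over removing one remaining piece with nothing left below it):
  1 left: {6}→1
  2 left: {4,6}→1  {5,6}→1
  3 left: {3,4,6}→1  {4,5,6}→2
  4 left: {3,4,5,6}→3
  5 left: {2,3,4,5,6}→3
  placing 0:b first → 3 extensions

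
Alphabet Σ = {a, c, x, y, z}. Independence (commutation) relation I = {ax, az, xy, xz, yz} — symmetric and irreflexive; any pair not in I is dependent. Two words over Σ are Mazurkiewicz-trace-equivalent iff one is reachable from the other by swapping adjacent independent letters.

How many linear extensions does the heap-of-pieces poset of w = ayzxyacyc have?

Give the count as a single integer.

30

drop 0:a onto floor
drop 1:y onto {0:a}
drop 2:z onto floor
drop 3:x onto floor
drop 4:y onto {1:y}
drop 5:a onto {4:y}
drop 6:c onto {2:z, 3:x, 5:a}
drop 7:y onto {6:c}
drop 8:c onto {7:y}
ground layer = {0:a, 2:z, 3:x}
drop-orders for the pieces not yet dropped (sum over which currently-grounded one goes next):
  1 to go: {8} 1
  2 to go: {7,8} 1
  3 to go: {6,7,8} 1
  4 to go: {2,6,7,8} 1  {3,6,7,8} 1  {5,6,7,8} 1
  5 to go: {2,3,6,7,8} 2  {2,5,6,7,8} 2  {3,5,6,7,8} 2  {4,5,6,7,8} 1
  6 to go: {1,4,5,6,7,8} 1  {2,3,5,6,7,8} 6  {2,4,5,6,7,8} 3  {3,4,5,6,7,8} 3
  7 to go: {0,1,4,5,6,7,8} 1  {1,2,4,5,6,7,8} 4  {1,3,4,5,6,7,8} 4  {2,3,4,5,6,7,8} 12
  if 0:a drops first: 20 orders
  if 2:z drops first: 5 orders
  if 3:x drops first: 5 orders
heap linearizations: 30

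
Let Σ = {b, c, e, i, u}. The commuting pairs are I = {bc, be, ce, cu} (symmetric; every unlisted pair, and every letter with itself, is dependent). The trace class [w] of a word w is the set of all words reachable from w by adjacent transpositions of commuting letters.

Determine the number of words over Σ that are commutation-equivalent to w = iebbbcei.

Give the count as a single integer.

60

0(i) covers ∅
1(e) covers 0:i
2(b) covers 0:i
3(b) covers 2:b
4(b) covers 3:b
5(c) covers 0:i
6(e) covers 1:e
7(i) covers 4:b, 5:c, 6:e
floor of heap: 0:i
completions by unplaced set U, small U first (add the entries for U minus each lowest piece of U):
  |U|=1: {7}:1
  |U|=2: {4,7}:1  {5,7}:1  {6,7}:1
  |U|=3: {1,6,7}:1  {3,4,7}:1  {4,5,7}:2  {4,6,7}:2  {5,6,7}:2
  |U|=4: {1,4,6,7}:3  {1,5,6,7}:3  {2,3,4,7}:1  {3,4,5,7}:3  {3,4,6,7}:3  {4,5,6,7}:6
  |U|=5: {1,3,4,6,7}:6  {1,4,5,6,7}:12  {2,3,4,5,7}:4  {2,3,4,6,7}:4  {3,4,5,6,7}:12
  |U|=6: {1,2,3,4,6,7}:10  {1,3,4,5,6,7}:30  {2,3,4,5,6,7}:20
  start at 0(i): 60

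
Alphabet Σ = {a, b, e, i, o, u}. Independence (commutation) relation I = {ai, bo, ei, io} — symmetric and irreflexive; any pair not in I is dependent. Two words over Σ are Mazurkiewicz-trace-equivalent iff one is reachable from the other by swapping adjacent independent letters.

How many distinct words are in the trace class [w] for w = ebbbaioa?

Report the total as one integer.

4

piece 0:e — minimal
piece 1:b rests on {0:e}
piece 2:b rests on {1:b}
piece 3:b rests on {2:b}
piece 4:a rests on {3:b}
piece 5:i rests on {3:b}
piece 6:o rests on {4:a}
piece 7:a rests on {6:o}
minimal pieces: {0:e}
ways to finish when only these pieces remain (= sum over removing one remaining piece with nothing left below it):
  1 left: {5}→1  {7}→1
  2 left: {5,7}→2  {6,7}→1
  3 left: {4,6,7}→1  {5,6,7}→3
  4 left: {4,5,6,7}→4
  5 left: {3,4,5,6,7}→4
  6 left: {2,3,4,5,6,7}→4
  placing 0:e first → 4 extensions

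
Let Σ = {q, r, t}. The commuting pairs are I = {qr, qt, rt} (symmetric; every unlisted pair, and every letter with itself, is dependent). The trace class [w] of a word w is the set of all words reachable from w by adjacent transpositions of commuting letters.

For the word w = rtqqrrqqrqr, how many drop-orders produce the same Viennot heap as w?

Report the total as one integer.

0(r) covers ∅
1(t) covers ∅
2(q) covers ∅
3(q) covers 2:q
4(r) covers 0:r
5(r) covers 4:r
6(q) covers 3:q
7(q) covers 6:q
8(r) covers 5:r
9(q) covers 7:q
10(r) covers 8:r
floor of heap: 0:r, 1:t, 2:q
completions by unplaced set U, small U first (add the entries for U minus each lowest piece of U):
  |U|=1: {1}:1  {9}:1  {10}:1
  |U|=2: {1,9}:2  {1,10}:2  {7,9}:1  {8,10}:1  {9,10}:2
  |U|=3: {1,7,9}:3  {1,8,10}:3  {1,9,10}:6  {5,8,10}:1  {6,7,9}:1  {7,9,10}:3  {8,9,10}:3
  |U|=4: {1,5,8,10}:4  {1,6,7,9}:4  {1,7,9,10}:12  {1,8,9,10}:12  {3,6,7,9}:1  {4,5,8,10}:1  {5,8,9,10}:4  {6,7,9,10}:4  {7,8,9,10}:6
  |U|=5: {0,4,5,8,10}:1  {1,3,6,7,9}:5  {1,4,5,8,10}:5  {1,5,8,9,10}:20  {1,6,7,9,10}:20  {1,7,8,9,10}:30  {2,3,6,7,9}:1  {3,6,7,9,10}:5  {4,5,8,9,10}:5  {5,7,8,9,10}:10  {6,7,8,9,10}:10
  |U|=6: {0,1,4,5,8,10}:6  {0,4,5,8,9,10}:6  {1,2,3,6,7,9}:6  {1,3,6,7,9,10}:30  {1,4,5,8,9,10}:30  {1,5,7,8,9,10}:60  {1,6,7,8,9,10}:60  {2,3,6,7,9,10}:6  {3,6,7,8,9,10}:15  {4,5,7,8,9,10}:15  {5,6,7,8,9,10}:20
  |U|=7: {0,1,4,5,8,9,10}:42  {0,4,5,7,8,9,10}:21  {1,2,3,6,7,9,10}:42  {1,3,6,7,8,9,10}:105  {1,4,5,7,8,9,10}:105  {1,5,6,7,8,9,10}:140  {2,3,6,7,8,9,10}:21  {3,5,6,7,8,9,10}:35  {4,5,6,7,8,9,10}:35
  |U|=8: {0,1,4,5,7,8,9,10}:168  {0,4,5,6,7,8,9,10}:56  {1,2,3,6,7,8,9,10}:168  {1,3,5,6,7,8,9,10}:280  {1,4,5,6,7,8,9,10}:280  {2,3,5,6,7,8,9,10}:56  {3,4,5,6,7,8,9,10}:70
  |U|=9: {0,1,4,5,6,7,8,9,10}:504  {0,3,4,5,6,7,8,9,10}:126  {1,2,3,5,6,7,8,9,10}:504  {1,3,4,5,6,7,8,9,10}:630  {2,3,4,5,6,7,8,9,10}:126
  start at 0(r): 1260
  start at 1(t): 252
  start at 2(q): 1260
sum over floor = 2772

2772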